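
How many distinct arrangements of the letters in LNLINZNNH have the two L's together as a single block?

Treat the 2 copies of L as a single block. The multiset to arrange is then {LL, H, I, N, N, N, N, Z}, 8 items in all.
That gives (8)!/(4!) = 1680 arrangements.

1680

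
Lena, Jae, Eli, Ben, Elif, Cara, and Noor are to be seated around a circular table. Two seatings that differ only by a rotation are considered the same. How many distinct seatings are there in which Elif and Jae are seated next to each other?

Treat {Elif, Jae} as one unit (2 internal orders) and seat the resulting 6 units around the table: (5)! circular arrangements.
So 2 × (5)! = 2 × 120 = 240.

240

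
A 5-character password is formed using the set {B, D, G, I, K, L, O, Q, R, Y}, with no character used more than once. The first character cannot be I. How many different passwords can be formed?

27216

The first character has 10−1 = 9 choices (anything except I).
The remaining 4 characters are filled from the other 9 symbols without repetition: 9 × 8 × 7 × 6 = 3024.
Total: 9 × 3024 = 27216.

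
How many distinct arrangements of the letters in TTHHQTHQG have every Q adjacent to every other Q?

1120

Treat the 2 copies of Q as a single block. The multiset to arrange is then {QQ, G, H, H, H, T, T, T}, 8 items in all.
That gives (8)!/(3!·3!) = 1120 arrangements.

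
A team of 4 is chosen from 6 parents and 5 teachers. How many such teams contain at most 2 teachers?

265

Split by how many teachers are chosen (0 through 2).
Sum: C(5,0)·C(6,4) + C(5,1)·C(6,3) + C(5,2)·C(6,2) = 15 + 100 + 150 = 265.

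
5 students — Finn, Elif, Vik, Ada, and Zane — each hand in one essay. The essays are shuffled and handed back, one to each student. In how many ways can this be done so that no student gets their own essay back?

Let Aᵢ be the assignments in which student i gets their own essay. We want the size of the complement of A₁∪…∪A_5.
By inclusion–exclusion this is Σ_{j=0}^{5} (−1)^j C(5,j)·(5−j)!.
Computing: 120 − 120 + 60 − 20 + 5 − 1 = 44.

44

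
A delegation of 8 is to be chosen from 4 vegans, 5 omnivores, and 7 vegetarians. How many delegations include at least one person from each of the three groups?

12201

Unrestricted: C(16,8) = 12870 ways to pick any 8 of the 16.
Selections missing a whole group: no vegans → C(12,8) = 495; no omnivores → C(11,8) = 165; no vegetarians → C(9,8) = 9.
Add back selections omitting two groups (i.e. drawn from a single group): C(4,8) + C(5,8) + C(7,8) = 0.
By inclusion–exclusion: 12870 − 669 + 0 = 12201.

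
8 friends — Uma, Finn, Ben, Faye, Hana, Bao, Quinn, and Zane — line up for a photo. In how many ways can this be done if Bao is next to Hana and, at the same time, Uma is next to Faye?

2880

Treat {Bao,Hana} as one block (2 orders) and {Uma,Faye} as another (2 orders).
That leaves 6 units to arrange: 2 × 2 × 6! = 4 × 720 = 2880.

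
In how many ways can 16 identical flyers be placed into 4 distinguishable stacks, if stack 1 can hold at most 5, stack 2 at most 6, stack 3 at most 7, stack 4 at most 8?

217

Ignoring the caps, the number of non-negative solutions to x_1+…+x_4 = 16 is C(19,3) = 969.
Subtract solutions that violate a single cap (substitute x_i' = x_i − (cap_i+1)): x_1 ≥ 6 gives C(13,3) = 286; x_2 ≥ 7 gives C(12,3) = 220; x_3 ≥ 8 gives C(11,3) = 165; x_4 ≥ 9 gives C(10,3) = 120. Together 791.
Add back pairs where two caps are both exceeded: 20 + 10 + 4 + 4 + 1 + 0 = 39.
By inclusion–exclusion the count is 969 − 791 + 39 = 217.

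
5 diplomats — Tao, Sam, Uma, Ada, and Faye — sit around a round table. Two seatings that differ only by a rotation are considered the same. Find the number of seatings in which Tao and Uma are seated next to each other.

Treat {Tao, Uma} as one unit (2 internal orders) and seat the resulting 4 units around the table: (3)! circular arrangements.
So 2 × (3)! = 2 × 6 = 12.

12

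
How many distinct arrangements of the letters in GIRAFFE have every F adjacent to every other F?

Treat the 2 copies of F as a single block. The multiset to arrange is then {FF, A, E, G, I, R}, 6 items in all.
All 6 items are distinct, so there are (6)! = 720 arrangements.

720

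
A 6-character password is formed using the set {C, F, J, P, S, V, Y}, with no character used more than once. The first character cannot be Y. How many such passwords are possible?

4320

The first character has 7−1 = 6 choices (anything except Y).
The remaining 5 characters are filled from the other 6 symbols without repetition: 6 × 5 × 4 × 3 × 2 = 720.
Total: 6 × 720 = 4320.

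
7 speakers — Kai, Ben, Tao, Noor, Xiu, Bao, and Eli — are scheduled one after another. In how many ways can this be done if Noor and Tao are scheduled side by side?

1440

Place the 5 others and the Noor-Tao pair as 6 objects in a line; the pair has 2 internal arrangements.
So the count is 2·(6)! = 1440.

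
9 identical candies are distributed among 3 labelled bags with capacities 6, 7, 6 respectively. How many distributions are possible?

Ignoring the caps, the number of non-negative solutions to x_1+…+x_3 = 9 is C(11,2) = 55.
Subtract solutions that violate a single cap (substitute x_i' = x_i − (cap_i+1)): x_1 ≥ 7 gives C(4,2) = 6; x_2 ≥ 8 gives C(3,2) = 3; x_3 ≥ 7 gives C(4,2) = 6. Together 15.
No two caps can be exceeded simultaneously, so the pair terms are all 0.
By inclusion–exclusion the count is 55 − 15 + 0 = 40.

40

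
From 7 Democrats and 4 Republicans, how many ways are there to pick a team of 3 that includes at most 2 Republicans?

Split by how many Republicans are chosen (0 through 2).
Sum: C(4,0)·C(7,3) + C(4,1)·C(7,2) + C(4,2)·C(7,1) = 35 + 84 + 42 = 161.

161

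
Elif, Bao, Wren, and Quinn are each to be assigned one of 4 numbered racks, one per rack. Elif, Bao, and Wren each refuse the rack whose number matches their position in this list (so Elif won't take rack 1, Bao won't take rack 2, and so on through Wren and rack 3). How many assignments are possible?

Let Aᵢ (for i ∈ {1, 2, 3}) be the placements that put person i in their forbidden rack. Any j of these fix j positions, leaving (4−j)! ways to fill the rest, and there are C(3,j) ways to pick which j.
By inclusion–exclusion, the number of valid placements is Σ_{j=0}^{3} (−1)^j C(3,j)·(4−j)!.
Computing: 24 − 18 + 6 − 1 = 11.

11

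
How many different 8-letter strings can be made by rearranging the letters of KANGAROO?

KANGAROO has 8 letters with A appearing twice and O appearing twice.
The number of distinct arrangements is 8!/(2!·2!) = 40320/4 = 10080.

10080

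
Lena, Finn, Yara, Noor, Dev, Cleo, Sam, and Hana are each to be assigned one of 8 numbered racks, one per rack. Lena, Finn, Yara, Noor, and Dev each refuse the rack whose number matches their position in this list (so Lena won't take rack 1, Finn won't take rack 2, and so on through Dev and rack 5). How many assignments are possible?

21234

Let Aᵢ (for 1 ≤ i ≤ 5) be the placements that put person i in their forbidden rack. Any j of these fix j positions, leaving (8−j)! ways to fill the rest, and there are C(5,j) ways to pick which j.
By inclusion–exclusion, the number of valid placements is Σ_{j=0}^{5} (−1)^j C(5,j)·(8−j)!.
Computing: 40320 − 25200 + 7200 − 1200 + 120 − 6 = 21234.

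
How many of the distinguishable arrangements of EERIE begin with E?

12

Fix E in the first position and arrange the remaining 4 letters.
Those 4 letters have E appearing twice, giving (4)!/(2!) = 12.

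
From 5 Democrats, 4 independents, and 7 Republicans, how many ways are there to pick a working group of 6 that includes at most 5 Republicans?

Split by how many Republicans are chosen (0 through 5).
Sum: C(7,0)·C(9,6) + C(7,1)·C(9,5) + C(7,2)·C(9,4) + C(7,3)·C(9,3) + C(7,4)·C(9,2) + C(7,5)·C(9,1) = 84 + 882 + 2646 + 2940 + 1260 + 189 = 8001.

8001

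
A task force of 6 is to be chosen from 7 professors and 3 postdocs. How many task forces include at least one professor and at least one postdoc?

203

Unrestricted: C(10,6) = 210 ways to pick any 6 of the 10.
Selections missing a whole group: no professors → C(3,6) = 0; no postdocs → C(7,6) = 7.
Both groups omitted at once is impossible, so 210 − 7 = 203.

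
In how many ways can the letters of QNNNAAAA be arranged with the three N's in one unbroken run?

30

Treat the 3 copies of N as a single block. The multiset to arrange is then {NNN, A, A, A, A, Q}, 6 items in all.
That gives (6)!/(4!) = 30 arrangements.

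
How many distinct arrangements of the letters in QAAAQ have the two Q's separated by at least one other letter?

Total arrangements of QAAAQ: 5!/(3!·2!) = 10.
Arrangements with the Q's together: treat QQ as one letter, giving (4)!/(3!) = 4.
Hence 10 − 4 = 6.

6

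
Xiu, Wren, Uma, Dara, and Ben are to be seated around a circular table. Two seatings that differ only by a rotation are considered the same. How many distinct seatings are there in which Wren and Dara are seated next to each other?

12

Glue Wren and Dara into a block (2 internal orders). Seating 4 units around a circle gives (3)! arrangements.
So 2 × (3)! = 2 × 6 = 12.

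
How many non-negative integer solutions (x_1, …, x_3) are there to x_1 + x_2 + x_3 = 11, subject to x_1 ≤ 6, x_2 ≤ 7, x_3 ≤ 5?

Without the upper bounds there are C(13,2) = 78 ways to split 11 among 3 variables.
Subtract solutions that violate a single cap (substitute x_i' = x_i − (cap_i+1)): x_1 ≥ 7 gives C(6,2) = 15; x_2 ≥ 8 gives C(5,2) = 10; x_3 ≥ 6 gives C(7,2) = 21. Together 46.
No two caps can be exceeded simultaneously, so the pair terms are all 0.
By inclusion–exclusion the count is 78 − 46 + 0 = 32.

32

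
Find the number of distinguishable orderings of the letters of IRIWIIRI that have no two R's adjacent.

Total arrangements of IRIWIIRI: 8!/(5!·2!) = 168.
If the two R's are adjacent, glue them into one block, leaving 7 items to arrange: (7)!/(5!) = 42 ways.
Subtracting, 168 − 42 = 126 arrangements keep the R's apart.

126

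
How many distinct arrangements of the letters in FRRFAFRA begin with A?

140

With the first slot taken by A, it remains to arrange the other 7 letters (FRRFFRA).
Those 7 letters have F appearing 3 times and R appearing 3 times, giving (7)!/(3!·3!) = 140.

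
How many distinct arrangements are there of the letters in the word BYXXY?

30

The 5 letters of BYXXY have repeats: X appearing twice and Y appearing twice.
Dividing 5! = 120 by 2!·2! = 4 for the repeated letters gives 30.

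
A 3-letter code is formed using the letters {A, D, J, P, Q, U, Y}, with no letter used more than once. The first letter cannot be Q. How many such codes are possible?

180

The first letter has 7−1 = 6 choices (anything except Q).
The remaining 2 letters are filled from the other 6 symbols without repetition: 6 × 5 = 30.
Total: 6 × 30 = 180.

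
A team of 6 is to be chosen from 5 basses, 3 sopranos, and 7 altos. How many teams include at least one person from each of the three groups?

With no constraint there are C(15,6) = 5005 possible selections.
Subtract selections that omit an entire group: no basses → C(10,6) = 210; no sopranos → C(12,6) = 924; no altos → C(8,6) = 28.
Add back selections omitting two groups (i.e. drawn from a single group): C(5,6) + C(3,6) + C(7,6) = 7.
By inclusion–exclusion: 5005 − 1162 + 7 = 3850.

3850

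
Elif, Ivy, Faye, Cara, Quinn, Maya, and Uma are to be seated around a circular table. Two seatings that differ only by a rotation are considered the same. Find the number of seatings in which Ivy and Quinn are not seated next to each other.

480

All circular seatings of 7 people number (6)! = 720.
Those with Ivy next to Quinn: fuse the pair into one unit and seat 6 units around a circle — 2·(5)! = 240.
Subtracting, 720 − 240 = 480.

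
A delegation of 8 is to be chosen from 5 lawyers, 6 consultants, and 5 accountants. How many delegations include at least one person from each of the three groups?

Unrestricted: C(16,8) = 12870 ways to pick any 8 of the 16.
Subtract selections that omit an entire group: no lawyers → C(11,8) = 165; no consultants → C(10,8) = 45; no accountants → C(11,8) = 165.
Add back selections omitting two groups (i.e. drawn from a single group): C(5,8) + C(6,8) + C(5,8) = 0.
By inclusion–exclusion: 12870 − 375 + 0 = 12495.

12495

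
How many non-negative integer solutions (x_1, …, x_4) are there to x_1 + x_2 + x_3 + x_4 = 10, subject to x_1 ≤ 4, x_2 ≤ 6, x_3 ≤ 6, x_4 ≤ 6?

170

Ignoring the caps, the number of non-negative solutions to x_1+…+x_4 = 10 is C(13,3) = 286.
Subtract solutions that violate a single cap (substitute x_i' = x_i − (cap_i+1)): x_1 ≥ 5 gives C(8,3) = 56; x_2 ≥ 7 gives C(6,3) = 20; x_3 ≥ 7 gives C(6,3) = 20; x_4 ≥ 7 gives C(6,3) = 20. Together 116.
No two caps can be exceeded simultaneously, so the pair terms are all 0.
By inclusion–exclusion the count is 286 − 116 + 0 = 170.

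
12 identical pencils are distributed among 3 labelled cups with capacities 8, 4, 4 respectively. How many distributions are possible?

15

Without the upper bounds there are C(14,2) = 91 ways to split 12 among 3 cups.
Subtract solutions that violate a single cap (substitute x_i' = x_i − (cap_i+1)): x_1 ≥ 9 gives C(5,2) = 10; x_2 ≥ 5 gives C(9,2) = 36; x_3 ≥ 5 gives C(9,2) = 36. Together 82.
Add back pairs where two caps are both exceeded: 0 + 0 + 6 = 6.
By inclusion–exclusion the count is 91 − 82 + 6 = 15.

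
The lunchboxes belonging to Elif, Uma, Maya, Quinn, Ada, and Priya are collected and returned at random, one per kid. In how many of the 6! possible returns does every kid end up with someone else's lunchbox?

265

This is the derangement count D_6: permutations of 6 items with no fixed point.
By inclusion–exclusion this is Σ_{j=0}^{6} (−1)^j C(6,j)·(6−j)!.
Computing: 720 − 720 + 360 − 120 + 30 − 6 + 1 = 265.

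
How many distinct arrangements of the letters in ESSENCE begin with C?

With the first slot taken by C, it remains to arrange the other 6 letters (ESSENE).
Those 6 letters have E appearing 3 times and S appearing twice, giving (6)!/(3!·2!) = 60.

60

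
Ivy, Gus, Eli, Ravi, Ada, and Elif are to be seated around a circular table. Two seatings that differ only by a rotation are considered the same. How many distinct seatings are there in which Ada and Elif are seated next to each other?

Treat {Ada, Elif} as one unit (2 internal orders) and seat the resulting 5 units around the table: (4)! circular arrangements.
So 2 × (4)! = 2 × 24 = 48.

48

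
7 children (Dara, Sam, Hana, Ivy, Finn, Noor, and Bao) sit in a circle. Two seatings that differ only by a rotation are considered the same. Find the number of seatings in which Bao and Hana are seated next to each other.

Glue Bao and Hana into a block (2 internal orders). Seating 6 units around a circle gives (5)! arrangements.
So 2 × (5)! = 2 × 120 = 240.

240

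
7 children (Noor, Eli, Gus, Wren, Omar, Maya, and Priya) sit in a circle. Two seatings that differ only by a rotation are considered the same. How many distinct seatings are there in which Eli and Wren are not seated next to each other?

480

Without the restriction there are (6)! = 720 seatings.
Those with Eli next to Wren: fuse the pair into one unit and seat 6 units around a circle — 2·(5)! = 240.
Subtracting, 720 − 240 = 480.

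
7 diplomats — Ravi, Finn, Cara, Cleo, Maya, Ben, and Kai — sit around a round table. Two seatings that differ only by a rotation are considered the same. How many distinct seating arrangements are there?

720

Around a circle, 7 distinct people have 7!/7 = (6)! = 720 rotationally distinct seatings.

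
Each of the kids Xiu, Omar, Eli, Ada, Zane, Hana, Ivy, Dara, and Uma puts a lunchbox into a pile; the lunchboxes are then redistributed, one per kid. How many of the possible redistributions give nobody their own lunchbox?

133496

This is the derangement count D_9: permutations of 9 items with no fixed point.
By inclusion–exclusion this is Σ_{j=0}^{9} (−1)^j C(9,j)·(9−j)!.
Computing: 362880 − 362880 + 181440 − 60480 + 15120 − 3024 + 504 − 72 + 9 − 1 = 133496.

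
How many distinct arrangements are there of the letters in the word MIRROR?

120

Letter multiplicities in MIRROR: I×1, M×1, O×1, R×3.
So there are 6! / (3!) = 120 distinguishable arrangements.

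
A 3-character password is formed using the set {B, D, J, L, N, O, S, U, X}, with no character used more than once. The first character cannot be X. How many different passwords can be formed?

448

The first character has 9−1 = 8 choices (anything except X).
The remaining 2 characters are filled from the other 8 symbols without repetition: 8 × 7 = 56.
Total: 8 × 56 = 448.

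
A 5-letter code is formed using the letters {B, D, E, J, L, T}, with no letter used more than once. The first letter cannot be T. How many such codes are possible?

600

The first letter has 6−1 = 5 choices (anything except T).
The remaining 4 letters are filled from the other 5 symbols without repetition: 5 × 4 × 3 × 2 = 120.
Total: 5 × 120 = 600.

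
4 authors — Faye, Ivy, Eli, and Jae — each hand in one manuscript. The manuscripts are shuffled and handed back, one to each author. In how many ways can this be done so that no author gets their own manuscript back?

This is the derangement count D_4: permutations of 4 items with no fixed point.
By inclusion–exclusion this is Σ_{j=0}^{4} (−1)^j C(4,j)·(4−j)!.
Computing: 24 − 24 + 12 − 4 + 1 = 9.

9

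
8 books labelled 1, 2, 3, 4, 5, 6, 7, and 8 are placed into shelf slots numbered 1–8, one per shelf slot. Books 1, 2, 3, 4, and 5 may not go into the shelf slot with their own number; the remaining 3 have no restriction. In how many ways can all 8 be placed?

21234

Let Aᵢ (for 1 ≤ i ≤ 5) be the placements that put book i in its forbidden shelf slot. Any j of these fix j positions, leaving (8−j)! ways to fill the rest, and there are C(5,j) ways to pick which j.
By inclusion–exclusion, the number of valid placements is Σ_{j=0}^{5} (−1)^j C(5,j)·(8−j)!.
Computing: 40320 − 25200 + 7200 − 1200 + 120 − 6 = 21234.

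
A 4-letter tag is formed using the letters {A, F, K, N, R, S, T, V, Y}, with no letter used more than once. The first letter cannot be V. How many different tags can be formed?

The first letter has 9−1 = 8 choices (anything except V).
The remaining 3 letters are filled from the other 8 symbols without repetition: 8 × 7 × 6 = 336.
Total: 8 × 336 = 2688.

2688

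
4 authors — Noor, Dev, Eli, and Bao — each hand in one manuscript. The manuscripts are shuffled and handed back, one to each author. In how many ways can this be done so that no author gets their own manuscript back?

9

Count assignments avoiding every fixed point. For any j of the 4 authors fixed to their own manuscript, the other 4−j can be arranged in (4−j)! ways.
By inclusion–exclusion this is Σ_{j=0}^{4} (−1)^j C(4,j)·(4−j)!.
Computing: 24 − 24 + 12 − 4 + 1 = 9.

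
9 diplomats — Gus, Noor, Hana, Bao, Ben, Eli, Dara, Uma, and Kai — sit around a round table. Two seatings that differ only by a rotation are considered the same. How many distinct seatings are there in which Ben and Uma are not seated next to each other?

Without the restriction there are (8)! = 40320 seatings.
Seatings with Ben beside Uma: treat them as a block with 2 internal orders, giving 2 × (7)! = 10080.
Subtracting, 40320 − 10080 = 30240.

30240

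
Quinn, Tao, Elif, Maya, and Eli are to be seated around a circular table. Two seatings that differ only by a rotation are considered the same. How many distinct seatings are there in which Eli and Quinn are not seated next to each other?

12

Without the restriction there are (4)! = 24 seatings.
Seatings with Eli beside Quinn: treat them as a block with 2 internal orders, giving 2 × (3)! = 12.
Subtracting, 24 − 12 = 12.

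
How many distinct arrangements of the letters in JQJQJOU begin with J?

Fix J in the first position and arrange the remaining 6 letters.
Those 6 letters have J appearing twice and Q appearing twice, giving (6)!/(2!·2!) = 180.

180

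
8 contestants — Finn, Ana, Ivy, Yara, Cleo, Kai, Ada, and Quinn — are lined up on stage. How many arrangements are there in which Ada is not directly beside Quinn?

Of the 8! = 40320 arrangements, those with Ada and Quinn adjacent number 2 × 7! = 10080 (treat the pair as a block with 2 internal orders).
Complementary counting: 40320 − 10080 = 30240.

30240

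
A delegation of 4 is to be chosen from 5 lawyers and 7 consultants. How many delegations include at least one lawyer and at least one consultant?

With no constraint there are C(12,4) = 495 possible selections.
Selections missing a whole group: no lawyers → C(7,4) = 35; no consultants → C(5,4) = 5.
Both groups omitted at once is impossible, so 495 − 40 = 455.

455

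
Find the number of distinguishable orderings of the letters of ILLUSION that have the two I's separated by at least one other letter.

Total arrangements of ILLUSION: 8!/(2!·2!) = 10080.
If the two I's are adjacent, glue them into one block, leaving 7 items to arrange: (7)!/(2!) = 2520 ways.
Hence 10080 − 2520 = 7560.

7560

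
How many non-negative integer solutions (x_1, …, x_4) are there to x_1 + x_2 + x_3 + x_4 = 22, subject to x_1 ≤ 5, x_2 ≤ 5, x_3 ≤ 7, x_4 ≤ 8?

Ignoring the caps, the number of non-negative solutions to x_1+…+x_4 = 22 is C(25,3) = 2300.
Subtract solutions that violate a single cap (substitute x_i' = x_i − (cap_i+1)): x_1 ≥ 6 gives C(19,3) = 969; x_2 ≥ 6 gives C(19,3) = 969; x_3 ≥ 8 gives C(17,3) = 680; x_4 ≥ 9 gives C(16,3) = 560. Together 3178.
Add back pairs where two caps are both exceeded: 286 + 165 + 120 + 165 + 120 + 56 = 912.
Subtract triples: 10 + 4 + 0 + 0 = 14.
By inclusion–exclusion the count is 2300 − 3178 + 912 − 14 = 20.

20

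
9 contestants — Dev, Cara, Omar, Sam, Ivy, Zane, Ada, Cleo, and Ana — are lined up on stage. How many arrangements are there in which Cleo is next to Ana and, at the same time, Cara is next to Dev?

20160

Treat {Cleo,Ana} as one block (2 orders) and {Cara,Dev} as another (2 orders).
That leaves 7 units to arrange: 2 × 2 × 7! = 4 × 5040 = 20160.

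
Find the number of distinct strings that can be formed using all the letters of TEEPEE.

Letter multiplicities in TEEPEE: E×4, P×1, T×1.
The number of distinct arrangements is 6!/(4!) = 720/24 = 30.

30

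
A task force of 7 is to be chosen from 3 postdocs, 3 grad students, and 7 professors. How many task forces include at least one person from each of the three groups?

Total 7-person selections from all 13: C(13,7) = 1716.
Selections missing a whole group: no postdocs → C(10,7) = 120; no grad students → C(10,7) = 120; no professors → C(6,7) = 0.
Add back selections omitting two groups (i.e. drawn from a single group): C(3,7) + C(3,7) + C(7,7) = 1.
By inclusion–exclusion: 1716 − 240 + 1 = 1477.

1477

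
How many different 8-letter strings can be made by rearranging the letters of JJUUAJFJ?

Letter multiplicities in JJUUAJFJ: A×1, F×1, J×4, U×2.
So there are 8! / (4!·2!) = 840 distinguishable arrangements.

840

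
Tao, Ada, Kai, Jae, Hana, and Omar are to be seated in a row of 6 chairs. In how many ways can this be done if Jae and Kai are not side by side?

There are 6! = 720 arrangements in all. If Jae and Kai are adjacent, merging them into one block gives 2·(5)! = 240 arrangements.
So 720 − 240 = 480 arrangements keep them apart.

480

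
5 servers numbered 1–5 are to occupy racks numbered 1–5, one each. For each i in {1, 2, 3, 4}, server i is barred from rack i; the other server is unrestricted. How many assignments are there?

53

Let Aᵢ (for 1 ≤ i ≤ 4) be the placements that put server i in its forbidden rack. Any j of these fix j positions, leaving (5−j)! ways to fill the rest, and there are C(4,j) ways to pick which j.
By inclusion–exclusion, the number of valid placements is Σ_{j=0}^{4} (−1)^j C(4,j)·(5−j)!.
Computing: 120 − 96 + 36 − 8 + 1 = 53.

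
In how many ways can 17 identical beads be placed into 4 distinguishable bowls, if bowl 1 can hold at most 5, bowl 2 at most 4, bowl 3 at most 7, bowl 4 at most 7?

79

Without the upper bounds there are C(20,3) = 1140 ways to split 17 among 4 bowls.
Subtract solutions that violate a single cap (substitute x_i' = x_i − (cap_i+1)): x_1 ≥ 6 gives C(14,3) = 364; x_2 ≥ 5 gives C(15,3) = 455; x_3 ≥ 8 gives C(12,3) = 220; x_4 ≥ 8 gives C(12,3) = 220. Together 1259.
Add back pairs where two caps are both exceeded: 84 + 20 + 20 + 35 + 35 + 4 = 198.
By inclusion–exclusion the count is 1140 − 1259 + 198 = 79.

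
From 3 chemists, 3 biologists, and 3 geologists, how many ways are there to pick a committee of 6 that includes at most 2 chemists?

Split by how many chemists are chosen (0 through 2).
Sum: C(3,0)·C(6,6) + C(3,1)·C(6,5) + C(3,2)·C(6,4) = 1 + 18 + 45 = 64.

64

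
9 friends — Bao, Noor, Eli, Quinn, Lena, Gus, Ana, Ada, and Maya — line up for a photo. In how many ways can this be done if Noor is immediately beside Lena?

Glue Noor and Lena into one block (2 internal orders), leaving 8 units to arrange in a row.
That gives 2 × 8! = 2 × 40320 = 80640.

80640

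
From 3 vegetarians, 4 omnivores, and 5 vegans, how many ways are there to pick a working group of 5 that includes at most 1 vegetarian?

Split by how many vegetarians are chosen (0 through 1).
Sum: C(3,0)·C(9,5) + C(3,1)·C(9,4) = 126 + 378 = 504.

504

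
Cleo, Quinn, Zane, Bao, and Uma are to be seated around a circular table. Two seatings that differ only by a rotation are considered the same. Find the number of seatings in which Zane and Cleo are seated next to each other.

12

Glue Zane and Cleo into a block (2 internal orders). Seating 4 units around a circle gives (3)! arrangements.
So 2 × (3)! = 2 × 6 = 12.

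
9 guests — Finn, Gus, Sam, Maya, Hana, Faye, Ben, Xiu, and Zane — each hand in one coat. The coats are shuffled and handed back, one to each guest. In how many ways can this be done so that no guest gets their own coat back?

133496

Count assignments avoiding every fixed point. For any j of the 9 guests fixed to their own coat, the other 9−j can be arranged in (9−j)! ways.
By inclusion–exclusion this is Σ_{j=0}^{9} (−1)^j C(9,j)·(9−j)!.
Computing: 362880 − 362880 + 181440 − 60480 + 15120 − 3024 + 504 − 72 + 9 − 1 = 133496.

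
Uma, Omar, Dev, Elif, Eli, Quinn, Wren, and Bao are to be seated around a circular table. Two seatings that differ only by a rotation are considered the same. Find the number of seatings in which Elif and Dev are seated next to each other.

1440

Glue Elif and Dev into a block (2 internal orders). Seating 7 units around a circle gives (6)! arrangements.
So 2 × (6)! = 2 × 720 = 1440.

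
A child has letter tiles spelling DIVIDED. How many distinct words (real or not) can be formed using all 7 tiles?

420

Letter multiplicities in DIVIDED: D×3, E×1, I×2, V×1.
Dividing 7! = 5040 by 3!·2! = 12 for the repeated letters gives 420.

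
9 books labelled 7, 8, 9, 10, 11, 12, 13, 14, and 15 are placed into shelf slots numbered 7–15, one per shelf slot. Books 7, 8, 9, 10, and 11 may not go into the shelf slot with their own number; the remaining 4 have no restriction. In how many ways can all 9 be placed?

205056

Let Aᵢ (for 7 ≤ i ≤ 11) be the placements that put book i in its forbidden shelf slot. Any j of these fix j positions, leaving (9−j)! ways to fill the rest, and there are C(5,j) ways to pick which j.
By inclusion–exclusion, the number of valid placements is Σ_{j=0}^{5} (−1)^j C(5,j)·(9−j)!.
Computing: 362880 − 201600 + 50400 − 7200 + 600 − 24 = 205056.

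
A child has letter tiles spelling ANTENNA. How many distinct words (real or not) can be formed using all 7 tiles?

ANTENNA has 7 letters with A appearing twice and N appearing 3 times.
The number of distinct arrangements is 7!/(3!·2!) = 5040/12 = 420.

420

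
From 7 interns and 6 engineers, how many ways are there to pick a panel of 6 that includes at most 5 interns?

1709

Split by how many interns are chosen (0 through 5).
Sum: C(7,0)·C(6,6) + C(7,1)·C(6,5) + C(7,2)·C(6,4) + C(7,3)·C(6,3) + C(7,4)·C(6,2) + C(7,5)·C(6,1) = 1 + 42 + 315 + 700 + 525 + 126 = 1709.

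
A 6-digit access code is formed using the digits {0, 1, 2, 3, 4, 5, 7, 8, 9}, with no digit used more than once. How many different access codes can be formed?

60480

Choose and order 6 of the 9 symbols: the first digit has 9 options, the next 8, and so on down to 4.
9 × 8 × 7 × 6 × 5 × 4 = 60480.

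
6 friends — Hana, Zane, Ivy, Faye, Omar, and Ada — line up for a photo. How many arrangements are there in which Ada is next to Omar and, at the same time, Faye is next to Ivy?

Treat {Ada,Omar} as one block (2 orders) and {Faye,Ivy} as another (2 orders).
That leaves 4 units to arrange: 2 × 2 × 4! = 4 × 24 = 96.

96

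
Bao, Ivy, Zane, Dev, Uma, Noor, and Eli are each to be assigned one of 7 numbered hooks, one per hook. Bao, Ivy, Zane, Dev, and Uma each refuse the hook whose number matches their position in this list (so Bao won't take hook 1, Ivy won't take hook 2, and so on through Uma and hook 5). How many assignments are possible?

Let Aᵢ (for 1 ≤ i ≤ 5) be the placements that put person i in their forbidden hook. Any j of these fix j positions, leaving (7−j)! ways to fill the rest, and there are C(5,j) ways to pick which j.
By inclusion–exclusion, the number of valid placements is Σ_{j=0}^{5} (−1)^j C(5,j)·(7−j)!.
Computing: 5040 − 3600 + 1200 − 240 + 30 − 2 = 2428.

2428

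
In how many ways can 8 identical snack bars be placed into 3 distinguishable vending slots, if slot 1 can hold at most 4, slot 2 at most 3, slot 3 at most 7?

Ignoring the caps, the number of non-negative solutions to x_1+…+x_3 = 8 is C(10,2) = 45.
Subtract solutions that violate a single cap (substitute x_i' = x_i − (cap_i+1)): x_1 ≥ 5 gives C(5,2) = 10; x_2 ≥ 4 gives C(6,2) = 15; x_3 ≥ 8 gives C(2,2) = 1. Together 26.
No two caps can be exceeded simultaneously, so the pair terms are all 0.
By inclusion–exclusion the count is 45 − 26 + 0 = 19.

19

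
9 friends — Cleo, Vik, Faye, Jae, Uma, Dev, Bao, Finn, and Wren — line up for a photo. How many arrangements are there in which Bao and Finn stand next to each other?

80640

Glue Bao and Finn into one block (2 internal orders), leaving 8 units to arrange in a row.
That gives 2 × 8! = 2 × 40320 = 80640.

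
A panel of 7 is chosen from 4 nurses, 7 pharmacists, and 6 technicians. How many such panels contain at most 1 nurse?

8580

Split by how many nurses are chosen (0 through 1).
Sum: C(4,0)·C(13,7) + C(4,1)·C(13,6) = 1716 + 6864 = 8580.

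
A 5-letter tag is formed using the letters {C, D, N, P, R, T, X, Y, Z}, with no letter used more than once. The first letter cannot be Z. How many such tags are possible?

13440

The first letter has 9−1 = 8 choices (anything except Z).
The remaining 4 letters are filled from the other 8 symbols without repetition: 8 × 7 × 6 × 5 = 1680.
Total: 8 × 1680 = 13440.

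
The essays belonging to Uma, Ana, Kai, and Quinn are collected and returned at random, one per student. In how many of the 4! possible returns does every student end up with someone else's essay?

9

This is the derangement count D_4: permutations of 4 items with no fixed point.
By inclusion–exclusion this is Σ_{j=0}^{4} (−1)^j C(4,j)·(4−j)!.
Computing: 24 − 24 + 12 − 4 + 1 = 9.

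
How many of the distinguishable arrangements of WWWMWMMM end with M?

35

With the last slot taken by M, it remains to arrange the other 7 letters (WWWWMMM).
Those 7 letters have M appearing 3 times and W appearing 4 times, giving (7)!/(4!·3!) = 35.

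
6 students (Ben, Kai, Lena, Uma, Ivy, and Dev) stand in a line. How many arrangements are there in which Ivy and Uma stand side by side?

240

Treat {Ivy, Uma} as a single unit. There are 5 units to order, and the pair itself can be ordered 2 ways.
That gives 2 × 5! = 2 × 120 = 240.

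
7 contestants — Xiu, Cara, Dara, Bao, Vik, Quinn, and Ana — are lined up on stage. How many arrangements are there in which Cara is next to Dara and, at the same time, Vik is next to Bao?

Treat {Cara,Dara} as one block (2 orders) and {Vik,Bao} as another (2 orders).
That leaves 5 units to arrange: 2 × 2 × 5! = 4 × 120 = 480.

480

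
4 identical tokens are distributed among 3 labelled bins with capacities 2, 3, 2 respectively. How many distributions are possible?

Without the upper bounds there are C(6,2) = 15 ways to split 4 among 3 bins.
Subtract solutions that violate a single cap (substitute x_i' = x_i − (cap_i+1)): x_1 ≥ 3 gives C(3,2) = 3; x_2 ≥ 4 gives C(2,2) = 1; x_3 ≥ 3 gives C(3,2) = 3. Together 7.
No two caps can be exceeded simultaneously, so the pair terms are all 0.
By inclusion–exclusion the count is 15 − 7 + 0 = 8.

8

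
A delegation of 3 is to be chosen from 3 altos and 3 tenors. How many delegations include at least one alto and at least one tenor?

With no constraint there are C(6,3) = 20 possible selections.
Selections missing a whole group: no altos → C(3,3) = 1; no tenors → C(3,3) = 1.
Both groups omitted at once is impossible, so 20 − 2 = 18.

18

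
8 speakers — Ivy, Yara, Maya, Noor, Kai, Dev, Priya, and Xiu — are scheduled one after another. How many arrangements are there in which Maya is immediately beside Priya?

10080

Treat {Maya, Priya} as a single unit. There are 7 units to order, and the pair itself can be ordered 2 ways.
That gives 2 × 7! = 2 × 5040 = 10080.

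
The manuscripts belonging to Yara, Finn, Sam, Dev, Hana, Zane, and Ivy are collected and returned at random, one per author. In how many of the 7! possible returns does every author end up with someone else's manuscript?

1854

This is the derangement count D_7: permutations of 7 items with no fixed point.
By inclusion–exclusion this is Σ_{j=0}^{7} (−1)^j C(7,j)·(7−j)!.
Computing: 5040 − 5040 + 2520 − 840 + 210 − 42 + 7 − 1 = 1854.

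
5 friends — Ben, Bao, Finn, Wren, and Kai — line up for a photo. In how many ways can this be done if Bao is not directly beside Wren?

72

Of the 5! = 120 arrangements, those with Bao and Wren adjacent number 2 × 4! = 48 (treat the pair as a block with 2 internal orders).
So 120 − 48 = 72 arrangements keep them apart.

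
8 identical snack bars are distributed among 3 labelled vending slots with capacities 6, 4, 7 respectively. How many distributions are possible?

Without the upper bounds there are C(10,2) = 45 ways to split 8 among 3 vending slots.
Subtract solutions that violate a single cap (substitute x_i' = x_i − (cap_i+1)): x_1 ≥ 7 gives C(3,2) = 3; x_2 ≥ 5 gives C(5,2) = 10; x_3 ≥ 8 gives C(2,2) = 1. Together 14.
No two caps can be exceeded simultaneously, so the pair terms are all 0.
By inclusion–exclusion the count is 45 − 14 + 0 = 31.

31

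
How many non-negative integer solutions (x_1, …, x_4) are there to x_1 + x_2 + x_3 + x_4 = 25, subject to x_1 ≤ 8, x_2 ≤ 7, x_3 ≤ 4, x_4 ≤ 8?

Without the upper bounds there are C(28,3) = 3276 ways to split 25 among 4 variables.
Subtract solutions that violate a single cap (substitute x_i' = x_i − (cap_i+1)): x_1 ≥ 9 gives C(19,3) = 969; x_2 ≥ 8 gives C(20,3) = 1140; x_3 ≥ 5 gives C(23,3) = 1771; x_4 ≥ 9 gives C(19,3) = 969. Together 4849.
Add back pairs where two caps are both exceeded: 165 + 364 + 120 + 455 + 165 + 364 = 1633.
Subtract triples: 20 + 0 + 10 + 20 = 50.
By inclusion–exclusion the count is 3276 − 4849 + 1633 − 50 = 10.

10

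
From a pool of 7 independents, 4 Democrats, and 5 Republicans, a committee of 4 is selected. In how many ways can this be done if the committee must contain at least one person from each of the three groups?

910

Total 4-person selections from all 16: C(16,4) = 1820.
Selections missing a whole group: no independents → C(9,4) = 126; no Democrats → C(12,4) = 495; no Republicans → C(11,4) = 330.
Add back selections omitting two groups (i.e. drawn from a single group): C(7,4) + C(4,4) + C(5,4) = 41.
By inclusion–exclusion: 1820 − 951 + 41 = 910.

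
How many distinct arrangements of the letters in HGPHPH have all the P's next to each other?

20

Treat the 2 copies of P as a single block. The multiset to arrange is then {PP, G, H, H, H}, 5 items in all.
That gives (5)!/(3!) = 20 arrangements.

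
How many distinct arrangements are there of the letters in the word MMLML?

10

MMLML has 5 letters with L appearing twice and M appearing 3 times.
Dividing 5! = 120 by 3!·2! = 12 for the repeated letters gives 10.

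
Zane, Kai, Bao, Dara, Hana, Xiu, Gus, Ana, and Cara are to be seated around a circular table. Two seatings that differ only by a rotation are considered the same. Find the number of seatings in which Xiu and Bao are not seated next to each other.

All circular seatings of 9 people number (8)! = 40320.
Those with Xiu next to Bao: fuse the pair into one unit and seat 8 units around a circle — 2·(7)! = 10080.
Subtracting, 40320 − 10080 = 30240.

30240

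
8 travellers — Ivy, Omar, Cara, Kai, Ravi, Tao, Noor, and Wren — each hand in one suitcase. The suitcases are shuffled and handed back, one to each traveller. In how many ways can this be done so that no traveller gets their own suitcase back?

14833

This is the derangement count D_8: permutations of 8 items with no fixed point.
By inclusion–exclusion this is Σ_{j=0}^{8} (−1)^j C(8,j)·(8−j)!.
Computing: 40320 − 40320 + 20160 − 6720 + 1680 − 336 + 56 − 8 + 1 = 14833.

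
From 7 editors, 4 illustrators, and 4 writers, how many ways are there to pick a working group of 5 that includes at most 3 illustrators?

2992

Split by how many illustrators are chosen (0 through 3).
Sum: C(4,0)·C(11,5) + C(4,1)·C(11,4) + C(4,2)·C(11,3) + C(4,3)·C(11,2) = 462 + 1320 + 990 + 220 = 2992.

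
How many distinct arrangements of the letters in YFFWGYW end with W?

180

Fix W in the last position and arrange the remaining 6 letters.
Those 6 letters have F appearing twice and Y appearing twice, giving (6)!/(2!·2!) = 180.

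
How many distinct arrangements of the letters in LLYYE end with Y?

With the last slot taken by Y, it remains to arrange the other 4 letters (LLYE).
Those 4 letters have L appearing twice, giving (4)!/(2!) = 12.

12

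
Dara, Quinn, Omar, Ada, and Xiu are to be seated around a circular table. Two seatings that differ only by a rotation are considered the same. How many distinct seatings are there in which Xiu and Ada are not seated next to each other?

12

All circular seatings of 5 people number (4)! = 24.
Those with Xiu next to Ada: fuse the pair into one unit and seat 4 units around a circle — 2·(3)! = 12.
Subtracting, 24 − 12 = 12.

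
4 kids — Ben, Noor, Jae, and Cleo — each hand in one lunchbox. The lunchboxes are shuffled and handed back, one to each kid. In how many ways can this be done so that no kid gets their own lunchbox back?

This is the derangement count D_4: permutations of 4 items with no fixed point.
By inclusion–exclusion this is Σ_{j=0}^{4} (−1)^j C(4,j)·(4−j)!.
Computing: 24 − 24 + 12 − 4 + 1 = 9.

9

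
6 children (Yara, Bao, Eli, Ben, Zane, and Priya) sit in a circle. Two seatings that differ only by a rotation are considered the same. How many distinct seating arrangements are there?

Fix one person's seat to break rotational symmetry; the remaining 5 people can be arranged in (5)! = 120 ways.

120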